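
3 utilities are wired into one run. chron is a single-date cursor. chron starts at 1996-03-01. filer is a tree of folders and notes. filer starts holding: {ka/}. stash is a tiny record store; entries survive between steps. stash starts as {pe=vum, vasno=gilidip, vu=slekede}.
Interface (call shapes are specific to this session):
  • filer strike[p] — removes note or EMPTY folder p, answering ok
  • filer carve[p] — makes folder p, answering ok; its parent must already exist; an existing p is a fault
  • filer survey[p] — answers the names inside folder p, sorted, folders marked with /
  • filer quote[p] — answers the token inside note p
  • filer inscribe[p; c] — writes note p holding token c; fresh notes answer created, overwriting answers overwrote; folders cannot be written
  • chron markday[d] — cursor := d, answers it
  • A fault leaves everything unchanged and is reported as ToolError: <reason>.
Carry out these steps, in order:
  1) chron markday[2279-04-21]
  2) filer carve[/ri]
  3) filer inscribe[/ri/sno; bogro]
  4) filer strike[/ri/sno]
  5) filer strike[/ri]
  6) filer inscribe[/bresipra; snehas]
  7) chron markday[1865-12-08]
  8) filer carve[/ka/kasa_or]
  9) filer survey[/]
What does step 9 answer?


>>> chron markday d=2279-04-21
= 2279-04-21
>>> filer carve p=/ri
= ok
>>> filer inscribe p=/ri/sno c=bogro
= created
>>> filer strike p=/ri/sno
= ok
>>> filer strike p=/ri
= ok
>>> filer inscribe p=/bresipra c=snehas
= created
>>> chron markday d=1865-12-08
= 1865-12-08
>>> filer carve p=/ka/kasa_or
= ok
>>> filer survey p=/
= [bresipra, ka/]

Answer: [bresipra, ka/]


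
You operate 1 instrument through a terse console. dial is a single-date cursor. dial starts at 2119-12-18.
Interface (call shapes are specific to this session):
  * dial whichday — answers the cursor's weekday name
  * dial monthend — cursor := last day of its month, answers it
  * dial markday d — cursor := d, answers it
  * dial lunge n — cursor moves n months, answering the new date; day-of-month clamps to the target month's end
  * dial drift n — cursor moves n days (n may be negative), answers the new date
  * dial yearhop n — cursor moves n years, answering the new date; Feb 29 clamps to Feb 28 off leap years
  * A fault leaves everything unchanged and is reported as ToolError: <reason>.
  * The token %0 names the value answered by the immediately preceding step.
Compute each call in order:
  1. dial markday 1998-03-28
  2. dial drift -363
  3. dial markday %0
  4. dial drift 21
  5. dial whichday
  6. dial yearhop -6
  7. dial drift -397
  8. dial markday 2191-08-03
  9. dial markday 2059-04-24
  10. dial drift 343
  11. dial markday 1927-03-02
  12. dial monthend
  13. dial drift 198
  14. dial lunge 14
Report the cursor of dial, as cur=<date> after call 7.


Answer: cur=1990-03-19

Derivation:
~$ dial markday d: 1998-03-28
= 1998-03-28
~$ dial drift n: -363
= 1997-03-30
~$ dial markday d: %0
= 1997-03-30
~$ dial drift n: 21
= 1997-04-20
~$ dial whichday
= Sunday
~$ dial yearhop n: -6
= 1991-04-20
~$ dial drift n: -397
= 1990-03-19
~$ dial markday d: 2191-08-03
= 2191-08-03
~$ dial markday d: 2059-04-24
= 2059-04-24
~$ dial drift n: 343
= 2060-04-01
~$ dial markday d: 1927-03-02
= 1927-03-02
~$ dial monthend
= 1927-03-31
~$ dial drift n: 198
= 1927-10-15
~$ dial lunge n: 14
= 1928-12-15


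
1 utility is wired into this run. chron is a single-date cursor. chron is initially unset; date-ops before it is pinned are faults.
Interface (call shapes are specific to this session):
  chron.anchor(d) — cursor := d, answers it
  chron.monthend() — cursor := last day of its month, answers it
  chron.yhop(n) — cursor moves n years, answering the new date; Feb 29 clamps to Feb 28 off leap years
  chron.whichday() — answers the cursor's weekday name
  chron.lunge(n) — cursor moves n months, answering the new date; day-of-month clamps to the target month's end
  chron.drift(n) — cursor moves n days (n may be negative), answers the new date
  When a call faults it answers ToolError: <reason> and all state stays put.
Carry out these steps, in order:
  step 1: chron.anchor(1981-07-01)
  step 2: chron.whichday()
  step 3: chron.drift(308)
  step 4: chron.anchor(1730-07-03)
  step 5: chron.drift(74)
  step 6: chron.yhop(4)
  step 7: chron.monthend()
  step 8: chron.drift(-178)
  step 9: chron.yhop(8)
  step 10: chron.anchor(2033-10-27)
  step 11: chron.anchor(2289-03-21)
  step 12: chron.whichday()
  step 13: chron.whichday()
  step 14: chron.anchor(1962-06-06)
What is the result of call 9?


Answer: 1742-04-05

Derivation:
-> chron.anchor(d=1981-07-01)
<- 1981-07-01
-> chron.whichday()
<- Wednesday
-> chron.drift(n=308)
<- 1982-05-05
-> chron.anchor(d=1730-07-03)
<- 1730-07-03
-> chron.drift(n=74)
<- 1730-09-15
-> chron.yhop(n=4)
<- 1734-09-15
-> chron.monthend()
<- 1734-09-30
-> chron.drift(n=-178)
<- 1734-04-05
-> chron.yhop(n=8)
<- 1742-04-05
-> chron.anchor(d=2033-10-27)
<- 2033-10-27
-> chron.anchor(d=2289-03-21)
<- 2289-03-21
-> chron.whichday()
<- Thursday
-> chron.whichday()
<- Thursday
-> chron.anchor(d=1962-06-06)
<- 1962-06-06


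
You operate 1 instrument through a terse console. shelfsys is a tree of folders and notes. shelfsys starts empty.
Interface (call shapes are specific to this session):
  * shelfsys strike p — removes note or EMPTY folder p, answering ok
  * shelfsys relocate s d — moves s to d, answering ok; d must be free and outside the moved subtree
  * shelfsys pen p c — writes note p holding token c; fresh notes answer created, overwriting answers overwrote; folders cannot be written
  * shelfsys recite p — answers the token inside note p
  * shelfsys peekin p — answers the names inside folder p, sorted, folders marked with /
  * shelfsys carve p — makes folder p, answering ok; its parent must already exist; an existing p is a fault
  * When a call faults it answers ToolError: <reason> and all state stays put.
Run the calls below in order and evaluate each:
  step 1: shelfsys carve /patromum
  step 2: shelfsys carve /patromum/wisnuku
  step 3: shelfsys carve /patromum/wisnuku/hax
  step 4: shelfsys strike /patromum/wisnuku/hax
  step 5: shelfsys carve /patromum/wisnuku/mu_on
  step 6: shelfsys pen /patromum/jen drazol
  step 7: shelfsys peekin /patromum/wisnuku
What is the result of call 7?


Answer: [mu_on/]

Derivation:
I run shelfsys carve(p: /patromum): ok.
Then shelfsys carve(p: /patromum/wisnuku), and observe ok.
I try shelfsys carve(p: /patromum/wisnuku/hax), and see ok.
Calling shelfsys strike(p: /patromum/wisnuku/hax): ok.
I use shelfsys carve(p: /patromum/wisnuku/mu_on), and get ok.
Calling shelfsys pen(p: /patromum/jen, c: drazol), and see created.
I use shelfsys peekin(p: /patromum/wisnuku), and get [mu_on/].


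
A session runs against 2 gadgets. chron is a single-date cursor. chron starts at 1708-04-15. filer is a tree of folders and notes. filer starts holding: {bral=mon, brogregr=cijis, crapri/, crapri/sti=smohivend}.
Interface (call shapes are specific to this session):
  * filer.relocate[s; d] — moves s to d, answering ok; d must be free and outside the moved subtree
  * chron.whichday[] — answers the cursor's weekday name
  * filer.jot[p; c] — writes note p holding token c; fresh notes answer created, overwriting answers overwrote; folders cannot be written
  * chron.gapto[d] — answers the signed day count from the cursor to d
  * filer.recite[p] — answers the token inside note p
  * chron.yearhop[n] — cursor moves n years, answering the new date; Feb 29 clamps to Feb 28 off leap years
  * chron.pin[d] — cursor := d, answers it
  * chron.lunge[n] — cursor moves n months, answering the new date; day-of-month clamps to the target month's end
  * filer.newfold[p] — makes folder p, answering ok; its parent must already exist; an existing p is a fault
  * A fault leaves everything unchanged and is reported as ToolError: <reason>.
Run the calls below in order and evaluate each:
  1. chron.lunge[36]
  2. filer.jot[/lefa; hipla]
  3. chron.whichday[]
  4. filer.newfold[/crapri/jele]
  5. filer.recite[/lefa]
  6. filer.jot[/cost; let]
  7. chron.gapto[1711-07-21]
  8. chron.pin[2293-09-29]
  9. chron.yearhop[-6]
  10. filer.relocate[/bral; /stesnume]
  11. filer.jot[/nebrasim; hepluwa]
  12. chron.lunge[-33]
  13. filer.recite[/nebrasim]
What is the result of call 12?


Answer: 2284-12-29

Derivation:
Next I call lunge using n→36, and get 1711-04-15.
I call jot using p→/lefa, c→hipla, and get created.
I run whichday: Wednesday.
I run newfold using p→/crapri/jele, yielding ok.
I invoke recite using p→/lefa, and observe hipla.
I run jot using p→/cost, c→let, and see created.
Then gapto using d→1711-07-21, and observe 97.
I run pin using d→2293-09-29, giving 2293-09-29.
I run yearhop using n→-6, giving 2287-09-29.
Invoking relocate using s→/bral, d→/stesnume, giving ok.
I invoke jot using p→/nebrasim, c→hepluwa: created.
Using lunge using n→-33, — result: 2284-12-29.
I try recite using p→/nebrasim, — result: hepluwa.


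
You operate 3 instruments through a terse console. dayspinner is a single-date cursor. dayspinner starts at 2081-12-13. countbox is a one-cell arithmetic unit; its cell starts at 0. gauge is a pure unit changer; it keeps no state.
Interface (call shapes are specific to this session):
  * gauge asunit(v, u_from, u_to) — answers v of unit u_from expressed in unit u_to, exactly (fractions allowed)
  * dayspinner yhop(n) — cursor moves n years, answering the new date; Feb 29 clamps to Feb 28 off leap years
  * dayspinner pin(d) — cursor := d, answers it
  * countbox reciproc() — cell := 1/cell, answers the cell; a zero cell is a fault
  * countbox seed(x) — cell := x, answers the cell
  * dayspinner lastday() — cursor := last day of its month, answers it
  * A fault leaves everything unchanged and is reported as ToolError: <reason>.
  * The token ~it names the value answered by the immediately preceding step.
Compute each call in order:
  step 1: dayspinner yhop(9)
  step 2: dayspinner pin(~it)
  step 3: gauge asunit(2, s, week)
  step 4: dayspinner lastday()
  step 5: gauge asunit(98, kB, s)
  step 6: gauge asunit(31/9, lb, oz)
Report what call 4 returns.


% dayspinner yhop n='9'
= 2090-12-13
% dayspinner pin d='~it'
= 2090-12-13
% gauge asunit v='2' u_from='s' u_to='week'
= 1/302400
% dayspinner lastday
= 2090-12-31
% gauge asunit v='98' u_from='kB' u_to='s'
= ToolError: incompatible units
% gauge asunit v='31/9' u_from='lb' u_to='oz'
= 496/9

Answer: 2090-12-31


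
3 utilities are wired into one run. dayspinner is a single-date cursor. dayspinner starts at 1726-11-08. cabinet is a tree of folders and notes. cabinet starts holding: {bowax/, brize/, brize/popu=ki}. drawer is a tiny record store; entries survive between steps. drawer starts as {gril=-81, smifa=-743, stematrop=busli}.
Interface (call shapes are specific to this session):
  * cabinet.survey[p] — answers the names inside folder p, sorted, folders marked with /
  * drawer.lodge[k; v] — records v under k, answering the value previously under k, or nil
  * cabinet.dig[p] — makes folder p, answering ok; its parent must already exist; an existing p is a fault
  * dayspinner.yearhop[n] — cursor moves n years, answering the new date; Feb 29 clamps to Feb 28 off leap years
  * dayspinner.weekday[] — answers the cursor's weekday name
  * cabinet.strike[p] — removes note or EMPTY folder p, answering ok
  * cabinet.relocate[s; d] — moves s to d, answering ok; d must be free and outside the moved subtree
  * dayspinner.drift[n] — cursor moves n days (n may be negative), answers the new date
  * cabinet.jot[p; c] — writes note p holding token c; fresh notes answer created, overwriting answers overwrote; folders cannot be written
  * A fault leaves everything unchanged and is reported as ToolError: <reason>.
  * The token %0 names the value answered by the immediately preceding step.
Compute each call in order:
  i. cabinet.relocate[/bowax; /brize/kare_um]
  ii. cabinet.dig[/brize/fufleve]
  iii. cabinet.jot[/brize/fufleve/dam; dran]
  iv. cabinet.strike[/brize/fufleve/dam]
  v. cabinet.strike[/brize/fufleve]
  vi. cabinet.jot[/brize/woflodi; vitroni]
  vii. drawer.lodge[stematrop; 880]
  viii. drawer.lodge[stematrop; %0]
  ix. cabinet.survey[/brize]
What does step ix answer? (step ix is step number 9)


Now I run relocate passing s=/bowax, d=/brize/kare_um, and see ok.
Invoking dig passing p=/brize/fufleve, and get ok.
Using jot passing p=/brize/fufleve/dam, c=dran, and get created.
Now I run strike passing p=/brize/fufleve/dam, giving ok.
I call strike passing p=/brize/fufleve, giving ok.
Using jot passing p=/brize/woflodi, c=vitroni, and get created.
I run lodge passing k=stematrop, v=880: busli.
Using lodge passing k=stematrop, v=%0, and see 880.
I invoke survey passing p=/brize, — result: [kare_um/, popu, woflodi].

Answer: [kare_um/, popu, woflodi]


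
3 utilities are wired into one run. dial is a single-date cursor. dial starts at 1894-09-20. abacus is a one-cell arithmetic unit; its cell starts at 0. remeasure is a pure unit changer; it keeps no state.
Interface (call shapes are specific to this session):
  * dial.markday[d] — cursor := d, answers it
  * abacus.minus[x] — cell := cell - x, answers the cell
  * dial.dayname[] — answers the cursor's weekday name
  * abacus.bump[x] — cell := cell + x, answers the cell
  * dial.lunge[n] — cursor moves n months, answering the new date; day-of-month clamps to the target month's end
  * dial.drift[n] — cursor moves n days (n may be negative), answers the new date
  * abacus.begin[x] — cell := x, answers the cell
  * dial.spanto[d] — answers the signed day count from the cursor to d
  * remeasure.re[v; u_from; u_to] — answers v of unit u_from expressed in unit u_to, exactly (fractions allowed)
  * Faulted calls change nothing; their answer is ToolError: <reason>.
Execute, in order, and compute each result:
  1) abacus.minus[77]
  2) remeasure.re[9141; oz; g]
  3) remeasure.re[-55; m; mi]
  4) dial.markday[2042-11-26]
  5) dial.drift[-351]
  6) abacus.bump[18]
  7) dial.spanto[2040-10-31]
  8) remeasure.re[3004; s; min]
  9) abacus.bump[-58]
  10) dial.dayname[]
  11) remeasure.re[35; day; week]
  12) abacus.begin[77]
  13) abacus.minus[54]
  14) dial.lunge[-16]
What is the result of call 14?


Answer: 2040-08-10

Derivation:
==> abacus.minus(x='77')
<== -77
==> remeasure.re(v='9141', u_from='oz', u_to='g')
<== 414628785417/1600000
==> remeasure.re(v='-55', u_from='m', u_to='mi')
<== -625/18288
==> dial.markday(d='2042-11-26')
<== 2042-11-26
==> dial.drift(n='-351')
<== 2041-12-10
==> abacus.bump(x='18')
<== -59
==> dial.spanto(d='2040-10-31')
<== -405
==> remeasure.re(v='3004', u_from='s', u_to='min')
<== 751/15
==> abacus.bump(x='-58')
<== -117
==> dial.dayname()
<== Tuesday
==> remeasure.re(v='35', u_from='day', u_to='week')
<== 5
==> abacus.begin(x='77')
<== 77
==> abacus.minus(x='54')
<== 23
==> dial.lunge(n='-16')
<== 2040-08-10


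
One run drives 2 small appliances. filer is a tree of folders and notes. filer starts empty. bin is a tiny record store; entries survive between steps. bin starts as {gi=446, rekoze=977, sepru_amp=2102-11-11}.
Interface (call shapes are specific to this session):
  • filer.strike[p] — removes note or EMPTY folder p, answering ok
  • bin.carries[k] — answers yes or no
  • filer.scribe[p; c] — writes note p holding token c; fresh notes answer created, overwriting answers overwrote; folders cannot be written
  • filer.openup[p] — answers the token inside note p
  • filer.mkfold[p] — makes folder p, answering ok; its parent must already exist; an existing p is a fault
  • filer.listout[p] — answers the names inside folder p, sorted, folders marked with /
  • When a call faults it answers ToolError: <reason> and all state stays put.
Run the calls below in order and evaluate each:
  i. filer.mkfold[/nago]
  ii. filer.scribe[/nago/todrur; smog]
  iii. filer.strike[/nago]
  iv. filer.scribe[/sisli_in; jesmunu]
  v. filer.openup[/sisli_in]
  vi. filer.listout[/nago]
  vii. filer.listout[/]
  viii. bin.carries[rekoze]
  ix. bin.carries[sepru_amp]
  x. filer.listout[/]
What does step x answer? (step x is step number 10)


Answer: [nago/, sisli_in]

Derivation:
==> mkfold(p: /nago)
<== ok
==> scribe(p: /nago/todrur, c: smog)
<== created
==> strike(p: /nago)
<== ToolError: not empty
==> scribe(p: /sisli_in, c: jesmunu)
<== created
==> openup(p: /sisli_in)
<== jesmunu
==> listout(p: /nago)
<== [todrur]
==> listout(p: /)
<== [nago/, sisli_in]
==> carries(k: rekoze)
<== yes
==> carries(k: sepru_amp)
<== yes
==> listout(p: /)
<== [nago/, sisli_in]


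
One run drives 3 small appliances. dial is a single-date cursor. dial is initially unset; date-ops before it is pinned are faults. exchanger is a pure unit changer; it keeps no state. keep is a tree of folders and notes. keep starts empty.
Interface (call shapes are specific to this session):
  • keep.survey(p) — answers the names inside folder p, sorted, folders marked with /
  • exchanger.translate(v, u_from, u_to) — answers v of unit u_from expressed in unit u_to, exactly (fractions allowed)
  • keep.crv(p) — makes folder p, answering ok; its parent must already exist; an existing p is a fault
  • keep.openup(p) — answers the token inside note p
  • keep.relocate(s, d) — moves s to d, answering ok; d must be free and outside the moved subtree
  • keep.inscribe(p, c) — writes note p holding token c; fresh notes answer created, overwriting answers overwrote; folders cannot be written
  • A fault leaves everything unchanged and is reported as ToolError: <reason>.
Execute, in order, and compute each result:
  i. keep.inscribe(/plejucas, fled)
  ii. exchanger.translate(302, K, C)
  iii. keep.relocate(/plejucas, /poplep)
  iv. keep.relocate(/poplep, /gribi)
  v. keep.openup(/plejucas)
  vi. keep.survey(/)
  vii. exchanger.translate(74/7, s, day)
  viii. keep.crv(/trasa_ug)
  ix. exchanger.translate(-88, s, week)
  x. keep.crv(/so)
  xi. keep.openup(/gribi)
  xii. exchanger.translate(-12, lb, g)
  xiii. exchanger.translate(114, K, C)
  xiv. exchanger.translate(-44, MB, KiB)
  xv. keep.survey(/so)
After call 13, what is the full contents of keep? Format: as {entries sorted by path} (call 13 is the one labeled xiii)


Answer: {gribi=fled, so/, trasa_ug/}

Derivation:
// 1. keep.inscribe(p: /plejucas, c: fled) == created
// 2. exchanger.translate(v: 302, u_from: K, u_to: C) == 577/20
// 3. keep.relocate(s: /plejucas, d: /poplep) == ok
// 4. keep.relocate(s: /poplep, d: /gribi) == ok
// 5. keep.openup(p: /plejucas) == ToolError: not found
// 6. keep.survey(p: /) == [gribi]
// 7. exchanger.translate(v: 74/7, u_from: s, u_to: day) == 37/302400
// 8. keep.crv(p: /trasa_ug) == ok
// 9. exchanger.translate(v: -88, u_from: s, u_to: week) == -11/75600
// 10. keep.crv(p: /so) == ok
// 11. keep.openup(p: /gribi) == fled
// 12. exchanger.translate(v: -12, u_from: lb, u_to: g) == -136077711/25000
// 13. exchanger.translate(v: 114, u_from: K, u_to: C) == -3183/20
// 14. exchanger.translate(v: -44, u_from: MB, u_to: KiB) == -171875/4
// 15. keep.survey(p: /so) == []


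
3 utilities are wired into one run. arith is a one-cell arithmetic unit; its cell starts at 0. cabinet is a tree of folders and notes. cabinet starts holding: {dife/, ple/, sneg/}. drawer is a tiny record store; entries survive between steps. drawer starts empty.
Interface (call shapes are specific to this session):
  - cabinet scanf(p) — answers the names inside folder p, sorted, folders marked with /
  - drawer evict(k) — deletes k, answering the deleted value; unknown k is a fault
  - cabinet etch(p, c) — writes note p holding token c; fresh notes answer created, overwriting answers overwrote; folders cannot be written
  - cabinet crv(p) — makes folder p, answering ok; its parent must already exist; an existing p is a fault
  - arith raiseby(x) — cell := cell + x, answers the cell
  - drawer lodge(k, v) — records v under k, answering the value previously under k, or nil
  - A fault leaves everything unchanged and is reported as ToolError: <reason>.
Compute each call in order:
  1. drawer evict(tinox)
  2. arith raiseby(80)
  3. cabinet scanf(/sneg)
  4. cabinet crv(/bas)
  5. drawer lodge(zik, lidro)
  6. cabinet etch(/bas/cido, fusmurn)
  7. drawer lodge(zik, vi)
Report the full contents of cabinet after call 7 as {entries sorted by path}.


% 1. drawer evict(k='tinox') == ToolError: no such key tinox
% 2. arith raiseby(x='80') == 80
% 3. cabinet scanf(p='/sneg') == []
% 4. cabinet crv(p='/bas') == ok
% 5. drawer lodge(k='zik', v='lidro') == nil
% 6. cabinet etch(p='/bas/cido', c='fusmurn') == created
% 7. drawer lodge(k='zik', v='vi') == lidro

Answer: {bas/, bas/cido=fusmurn, dife/, ple/, sneg/}


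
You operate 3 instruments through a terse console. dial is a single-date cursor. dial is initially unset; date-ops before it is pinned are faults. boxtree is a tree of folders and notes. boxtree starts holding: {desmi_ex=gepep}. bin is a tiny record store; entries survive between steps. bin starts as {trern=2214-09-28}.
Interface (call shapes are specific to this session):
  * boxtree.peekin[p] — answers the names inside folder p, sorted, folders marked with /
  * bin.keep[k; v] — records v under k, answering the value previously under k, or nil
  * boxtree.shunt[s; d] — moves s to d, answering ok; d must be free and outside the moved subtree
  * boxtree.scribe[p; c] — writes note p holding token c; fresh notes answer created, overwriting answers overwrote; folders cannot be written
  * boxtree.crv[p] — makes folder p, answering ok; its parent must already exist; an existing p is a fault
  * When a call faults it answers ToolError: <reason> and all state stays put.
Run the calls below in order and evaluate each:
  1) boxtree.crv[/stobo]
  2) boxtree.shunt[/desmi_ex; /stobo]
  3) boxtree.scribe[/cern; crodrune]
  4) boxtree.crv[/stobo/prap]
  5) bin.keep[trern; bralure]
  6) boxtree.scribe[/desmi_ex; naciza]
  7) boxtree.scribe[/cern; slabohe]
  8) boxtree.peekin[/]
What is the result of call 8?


% 1. crv(/stobo) ~> ok
% 2. shunt(/desmi_ex, /stobo) ~> ToolError: exists
% 3. scribe(/cern, crodrune) ~> created
% 4. crv(/stobo/prap) ~> ok
% 5. keep(trern, bralure) ~> 2214-09-28
% 6. scribe(/desmi_ex, naciza) ~> overwrote
% 7. scribe(/cern, slabohe) ~> overwrote
% 8. peekin(/) ~> [cern, desmi_ex, stobo/]

Answer: [cern, desmi_ex, stobo/]


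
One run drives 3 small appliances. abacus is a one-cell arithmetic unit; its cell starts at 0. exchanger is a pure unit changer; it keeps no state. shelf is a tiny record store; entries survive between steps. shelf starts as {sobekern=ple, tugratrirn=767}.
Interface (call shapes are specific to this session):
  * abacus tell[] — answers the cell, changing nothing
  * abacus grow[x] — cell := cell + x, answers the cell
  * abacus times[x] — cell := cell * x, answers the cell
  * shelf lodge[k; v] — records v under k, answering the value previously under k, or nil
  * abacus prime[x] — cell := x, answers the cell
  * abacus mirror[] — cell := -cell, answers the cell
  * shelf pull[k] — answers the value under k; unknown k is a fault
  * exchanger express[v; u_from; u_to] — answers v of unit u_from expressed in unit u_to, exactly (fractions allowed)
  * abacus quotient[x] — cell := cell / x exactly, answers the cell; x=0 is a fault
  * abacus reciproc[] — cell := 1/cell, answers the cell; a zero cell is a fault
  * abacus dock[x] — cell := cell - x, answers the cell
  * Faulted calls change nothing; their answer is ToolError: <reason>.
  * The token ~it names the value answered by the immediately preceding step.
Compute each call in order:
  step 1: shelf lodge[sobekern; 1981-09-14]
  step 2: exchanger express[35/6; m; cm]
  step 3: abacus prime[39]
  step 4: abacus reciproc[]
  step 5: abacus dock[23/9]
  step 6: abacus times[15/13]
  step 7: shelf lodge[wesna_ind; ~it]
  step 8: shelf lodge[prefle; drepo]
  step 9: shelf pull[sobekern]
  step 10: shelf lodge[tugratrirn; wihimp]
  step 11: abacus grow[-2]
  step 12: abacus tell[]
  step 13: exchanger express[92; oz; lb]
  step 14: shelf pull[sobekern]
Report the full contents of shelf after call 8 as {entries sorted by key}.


→ shelf lodge(k→sobekern, v→1981-09-14)
← ple
→ exchanger express(v→35/6, u_from→m, u_to→cm)
← 1750/3
→ abacus prime(x→39)
← 39
→ abacus reciproc()
← 1/39
→ abacus dock(x→23/9)
← -296/117
→ abacus times(x→15/13)
← -1480/507
→ shelf lodge(k→wesna_ind, v→~it)
← nil
→ shelf lodge(k→prefle, v→drepo)
← nil
→ shelf pull(k→sobekern)
← 1981-09-14
→ shelf lodge(k→tugratrirn, v→wihimp)
← 767
→ abacus grow(x→-2)
← -2494/507
→ abacus tell()
← -2494/507
→ exchanger express(v→92, u_from→oz, u_to→lb)
← 23/4
→ shelf pull(k→sobekern)
← 1981-09-14

Answer: {prefle=drepo, sobekern=1981-09-14, tugratrirn=767, wesna_ind=-1480/507}


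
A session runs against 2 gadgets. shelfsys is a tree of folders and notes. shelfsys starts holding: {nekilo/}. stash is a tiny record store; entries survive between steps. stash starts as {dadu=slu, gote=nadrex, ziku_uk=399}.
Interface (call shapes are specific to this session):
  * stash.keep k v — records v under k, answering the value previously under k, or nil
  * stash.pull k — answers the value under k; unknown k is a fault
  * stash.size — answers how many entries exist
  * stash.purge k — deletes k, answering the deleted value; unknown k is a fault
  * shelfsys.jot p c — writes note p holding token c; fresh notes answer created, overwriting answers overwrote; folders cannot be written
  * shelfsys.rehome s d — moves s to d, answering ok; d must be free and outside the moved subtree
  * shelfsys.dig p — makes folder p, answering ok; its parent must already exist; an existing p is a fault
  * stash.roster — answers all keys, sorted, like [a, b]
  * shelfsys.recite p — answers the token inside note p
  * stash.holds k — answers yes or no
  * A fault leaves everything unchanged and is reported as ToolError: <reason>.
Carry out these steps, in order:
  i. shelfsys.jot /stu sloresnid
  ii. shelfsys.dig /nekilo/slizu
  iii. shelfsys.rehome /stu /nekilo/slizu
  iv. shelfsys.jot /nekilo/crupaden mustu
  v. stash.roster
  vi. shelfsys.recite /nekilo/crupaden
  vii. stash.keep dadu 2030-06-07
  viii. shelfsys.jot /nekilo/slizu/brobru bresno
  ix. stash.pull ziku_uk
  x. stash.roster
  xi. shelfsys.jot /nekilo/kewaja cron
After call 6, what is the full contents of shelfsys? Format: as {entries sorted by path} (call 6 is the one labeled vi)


Answer: {nekilo/, nekilo/crupaden=mustu, nekilo/slizu/, stu=sloresnid}

Derivation:
Do: jot[/stu; sloresnid]
See: created
Do: dig[/nekilo/slizu]
See: ok
Do: rehome[/stu; /nekilo/slizu]
See: ToolError: exists
Do: jot[/nekilo/crupaden; mustu]
See: created
Do: roster[]
See: [dadu, gote, ziku_uk]
Do: recite[/nekilo/crupaden]
See: mustu
Do: keep[dadu; 2030-06-07]
See: slu
Do: jot[/nekilo/slizu/brobru; bresno]
See: created
Do: pull[ziku_uk]
See: 399
Do: roster[]
See: [dadu, gote, ziku_uk]
Do: jot[/nekilo/kewaja; cron]
See: created


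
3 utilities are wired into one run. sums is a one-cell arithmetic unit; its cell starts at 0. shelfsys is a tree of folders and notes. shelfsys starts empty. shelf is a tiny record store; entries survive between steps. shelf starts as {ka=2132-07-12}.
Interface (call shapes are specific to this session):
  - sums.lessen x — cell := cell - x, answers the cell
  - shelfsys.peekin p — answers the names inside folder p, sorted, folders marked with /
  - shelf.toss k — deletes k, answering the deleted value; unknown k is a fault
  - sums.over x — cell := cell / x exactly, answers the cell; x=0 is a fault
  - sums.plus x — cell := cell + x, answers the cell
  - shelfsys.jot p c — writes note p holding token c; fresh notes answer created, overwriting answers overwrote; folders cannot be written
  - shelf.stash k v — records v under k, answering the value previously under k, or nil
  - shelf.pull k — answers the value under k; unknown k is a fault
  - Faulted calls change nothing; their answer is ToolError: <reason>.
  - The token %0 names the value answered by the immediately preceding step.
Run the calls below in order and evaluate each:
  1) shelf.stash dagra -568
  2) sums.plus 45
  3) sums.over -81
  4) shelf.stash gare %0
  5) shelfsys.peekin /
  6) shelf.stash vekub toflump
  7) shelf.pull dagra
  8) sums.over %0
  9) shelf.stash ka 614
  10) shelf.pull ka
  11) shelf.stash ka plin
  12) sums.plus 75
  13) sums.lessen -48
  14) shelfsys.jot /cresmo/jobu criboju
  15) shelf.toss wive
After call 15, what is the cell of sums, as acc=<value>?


Answer: acc=628781/5112

Derivation:
$ stash dagra -568
= nil
$ plus 45
= 45
$ over -81
= -5/9
$ stash gare %0
= nil
$ peekin /
= []
$ stash vekub toflump
= nil
$ pull dagra
= -568
$ over %0
= 5/5112
$ stash ka 614
= 2132-07-12
$ pull ka
= 614
$ stash ka plin
= 614
$ plus 75
= 383405/5112
$ lessen -48
= 628781/5112
$ jot /cresmo/jobu criboju
= ToolError: no parent
$ toss wive
= ToolError: no such key wive


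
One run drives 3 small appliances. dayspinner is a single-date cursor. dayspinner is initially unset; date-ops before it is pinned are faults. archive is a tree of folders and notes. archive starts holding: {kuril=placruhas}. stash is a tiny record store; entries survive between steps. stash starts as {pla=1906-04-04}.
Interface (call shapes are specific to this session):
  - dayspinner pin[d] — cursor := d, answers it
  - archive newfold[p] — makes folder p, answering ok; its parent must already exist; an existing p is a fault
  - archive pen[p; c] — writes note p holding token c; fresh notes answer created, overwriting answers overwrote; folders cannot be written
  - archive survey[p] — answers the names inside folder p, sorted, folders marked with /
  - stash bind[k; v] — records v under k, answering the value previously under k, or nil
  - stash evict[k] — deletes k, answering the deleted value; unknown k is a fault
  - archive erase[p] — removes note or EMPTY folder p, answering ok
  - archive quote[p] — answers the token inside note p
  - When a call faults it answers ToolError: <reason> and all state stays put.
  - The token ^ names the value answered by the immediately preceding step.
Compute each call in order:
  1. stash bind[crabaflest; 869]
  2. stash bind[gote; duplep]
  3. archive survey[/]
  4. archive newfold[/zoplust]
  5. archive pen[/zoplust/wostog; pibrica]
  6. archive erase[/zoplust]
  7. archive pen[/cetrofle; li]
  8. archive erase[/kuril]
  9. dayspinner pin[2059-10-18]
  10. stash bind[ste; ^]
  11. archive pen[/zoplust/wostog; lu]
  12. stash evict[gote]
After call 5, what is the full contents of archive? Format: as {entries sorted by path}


Answer: {kuril=placruhas, zoplust/, zoplust/wostog=pibrica}

Derivation:
! 1. stash bind(k: crabaflest, v: 869) -> nil
! 2. stash bind(k: gote, v: duplep) -> nil
! 3. archive survey(p: /) -> [kuril]
! 4. archive newfold(p: /zoplust) -> ok
! 5. archive pen(p: /zoplust/wostog, c: pibrica) -> created
! 6. archive erase(p: /zoplust) -> ToolError: not empty
! 7. archive pen(p: /cetrofle, c: li) -> created
! 8. archive erase(p: /kuril) -> ok
! 9. dayspinner pin(d: 2059-10-18) -> 2059-10-18
! 10. stash bind(k: ste, v: ^) -> nil
! 11. archive pen(p: /zoplust/wostog, c: lu) -> overwrote
! 12. stash evict(k: gote) -> duplep


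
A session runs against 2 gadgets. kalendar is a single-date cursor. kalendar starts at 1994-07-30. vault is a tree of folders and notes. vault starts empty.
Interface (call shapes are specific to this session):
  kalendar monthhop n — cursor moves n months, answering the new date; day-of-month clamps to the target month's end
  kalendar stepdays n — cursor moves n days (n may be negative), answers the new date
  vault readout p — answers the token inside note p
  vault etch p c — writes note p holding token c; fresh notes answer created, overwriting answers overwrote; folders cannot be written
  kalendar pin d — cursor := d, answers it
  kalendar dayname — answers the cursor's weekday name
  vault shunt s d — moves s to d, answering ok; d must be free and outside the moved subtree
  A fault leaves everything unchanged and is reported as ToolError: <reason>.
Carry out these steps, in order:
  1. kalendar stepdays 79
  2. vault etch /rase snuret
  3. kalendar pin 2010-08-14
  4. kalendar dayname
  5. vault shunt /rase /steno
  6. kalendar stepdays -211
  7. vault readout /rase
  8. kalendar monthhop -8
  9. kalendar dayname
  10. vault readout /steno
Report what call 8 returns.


Answer: 2009-05-15

Derivation:
I use kalendar stepdays on n: 79, — result: 1994-10-17.
Calling vault etch on p: /rase, c: snuret, and see created.
Invoking kalendar pin on d: 2010-08-14, which returns 2010-08-14.
I use kalendar dayname, → Saturday.
Using vault shunt on s: /rase, d: /steno, → ok.
I call kalendar stepdays on n: -211, → 2010-01-15.
Next I call vault readout on p: /rase, and get ToolError: not found.
Calling kalendar monthhop on n: -8, and see 2009-05-15.
Invoking kalendar dayname, — result: Friday.
Using vault readout on p: /steno, → snuret.


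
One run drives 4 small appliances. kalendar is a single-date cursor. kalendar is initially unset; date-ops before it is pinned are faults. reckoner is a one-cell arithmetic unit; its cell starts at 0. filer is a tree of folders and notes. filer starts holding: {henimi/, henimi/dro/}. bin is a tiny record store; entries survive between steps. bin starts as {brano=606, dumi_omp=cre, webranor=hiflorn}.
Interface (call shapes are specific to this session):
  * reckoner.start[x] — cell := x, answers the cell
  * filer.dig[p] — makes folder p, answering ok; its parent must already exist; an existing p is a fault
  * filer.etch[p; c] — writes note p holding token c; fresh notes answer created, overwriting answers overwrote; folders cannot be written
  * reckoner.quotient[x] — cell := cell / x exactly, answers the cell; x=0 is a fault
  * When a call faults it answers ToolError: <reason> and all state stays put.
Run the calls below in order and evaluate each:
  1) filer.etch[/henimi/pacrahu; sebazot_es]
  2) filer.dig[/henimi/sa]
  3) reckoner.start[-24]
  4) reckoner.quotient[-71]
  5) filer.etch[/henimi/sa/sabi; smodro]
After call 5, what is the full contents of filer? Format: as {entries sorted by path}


Answer: {henimi/, henimi/dro/, henimi/pacrahu=sebazot_es, henimi/sa/, henimi/sa/sabi=smodro}

Derivation:
Do: filer.etch[p=/henimi/pacrahu; c=sebazot_es]
See: created
Do: filer.dig[p=/henimi/sa]
See: ok
Do: reckoner.start[x=-24]
See: -24
Do: reckoner.quotient[x=-71]
See: 24/71
Do: filer.etch[p=/henimi/sa/sabi; c=smodro]
See: created


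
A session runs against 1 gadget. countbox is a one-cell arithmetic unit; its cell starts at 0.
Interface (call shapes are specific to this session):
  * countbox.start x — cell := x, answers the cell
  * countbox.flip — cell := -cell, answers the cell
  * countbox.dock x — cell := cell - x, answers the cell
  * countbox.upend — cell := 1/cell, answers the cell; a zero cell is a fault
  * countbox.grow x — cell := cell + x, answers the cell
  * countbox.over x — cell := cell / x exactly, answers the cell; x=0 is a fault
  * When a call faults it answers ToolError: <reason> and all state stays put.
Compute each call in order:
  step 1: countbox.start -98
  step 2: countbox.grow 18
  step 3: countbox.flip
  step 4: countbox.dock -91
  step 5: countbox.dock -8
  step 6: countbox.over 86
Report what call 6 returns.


Answer: 179/86

Derivation:
% start x='-98'
[out] -98
% grow x='18'
[out] -80
% flip
[out] 80
% dock x='-91'
[out] 171
% dock x='-8'
[out] 179
% over x='86'
[out] 179/86


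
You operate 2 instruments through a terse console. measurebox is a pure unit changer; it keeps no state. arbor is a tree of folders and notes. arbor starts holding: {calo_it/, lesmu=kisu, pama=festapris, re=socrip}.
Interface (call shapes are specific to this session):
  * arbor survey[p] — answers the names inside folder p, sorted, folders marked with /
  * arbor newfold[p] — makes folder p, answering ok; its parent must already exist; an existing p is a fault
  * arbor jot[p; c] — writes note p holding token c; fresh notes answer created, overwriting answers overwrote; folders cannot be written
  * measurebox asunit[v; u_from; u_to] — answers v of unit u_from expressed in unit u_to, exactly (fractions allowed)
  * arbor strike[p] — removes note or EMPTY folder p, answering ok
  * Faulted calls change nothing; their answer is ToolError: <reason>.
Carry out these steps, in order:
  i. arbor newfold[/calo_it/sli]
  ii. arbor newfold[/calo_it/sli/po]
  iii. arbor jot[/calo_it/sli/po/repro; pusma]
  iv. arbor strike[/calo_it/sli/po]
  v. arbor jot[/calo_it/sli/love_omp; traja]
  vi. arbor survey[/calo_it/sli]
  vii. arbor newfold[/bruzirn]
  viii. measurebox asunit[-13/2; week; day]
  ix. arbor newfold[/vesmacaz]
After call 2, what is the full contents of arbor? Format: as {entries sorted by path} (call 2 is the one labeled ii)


$ arbor newfold p=/calo_it/sli
= ok
$ arbor newfold p=/calo_it/sli/po
= ok
$ arbor jot p=/calo_it/sli/po/repro c=pusma
= created
$ arbor strike p=/calo_it/sli/po
= ToolError: not empty
$ arbor jot p=/calo_it/sli/love_omp c=traja
= created
$ arbor survey p=/calo_it/sli
= [love_omp, po/]
$ arbor newfold p=/bruzirn
= ok
$ measurebox asunit v=-13/2 u_from=week u_to=day
= -91/2
$ arbor newfold p=/vesmacaz
= ok

Answer: {calo_it/, calo_it/sli/, calo_it/sli/po/, lesmu=kisu, pama=festapris, re=socrip}


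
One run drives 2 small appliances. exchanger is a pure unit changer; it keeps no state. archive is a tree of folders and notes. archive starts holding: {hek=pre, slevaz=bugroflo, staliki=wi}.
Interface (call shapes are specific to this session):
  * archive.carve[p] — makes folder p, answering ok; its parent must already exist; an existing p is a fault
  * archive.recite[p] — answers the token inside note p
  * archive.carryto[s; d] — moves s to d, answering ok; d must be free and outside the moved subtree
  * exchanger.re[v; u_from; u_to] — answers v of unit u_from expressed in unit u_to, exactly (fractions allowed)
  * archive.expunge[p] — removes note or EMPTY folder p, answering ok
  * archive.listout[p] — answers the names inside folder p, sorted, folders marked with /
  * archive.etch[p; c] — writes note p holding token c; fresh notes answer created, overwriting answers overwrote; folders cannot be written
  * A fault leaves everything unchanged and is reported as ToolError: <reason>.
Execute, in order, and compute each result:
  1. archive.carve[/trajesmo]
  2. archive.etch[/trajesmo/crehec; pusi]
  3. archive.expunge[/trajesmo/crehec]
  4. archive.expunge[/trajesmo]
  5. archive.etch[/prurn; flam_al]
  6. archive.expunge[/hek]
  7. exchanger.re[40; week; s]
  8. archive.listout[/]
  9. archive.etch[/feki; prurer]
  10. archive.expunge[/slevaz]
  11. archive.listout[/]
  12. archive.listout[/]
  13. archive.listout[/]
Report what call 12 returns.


# 1. archive.carve(p='/trajesmo') -> ok
# 2. archive.etch(p='/trajesmo/crehec', c='pusi') -> created
# 3. archive.expunge(p='/trajesmo/crehec') -> ok
# 4. archive.expunge(p='/trajesmo') -> ok
# 5. archive.etch(p='/prurn', c='flam_al') -> created
# 6. archive.expunge(p='/hek') -> ok
# 7. exchanger.re(v='40', u_from='week', u_to='s') -> 24192000
# 8. archive.listout(p='/') -> [prurn, slevaz, staliki]
# 9. archive.etch(p='/feki', c='prurer') -> created
# 10. archive.expunge(p='/slevaz') -> ok
# 11. archive.listout(p='/') -> [feki, prurn, staliki]
# 12. archive.listout(p='/') -> [feki, prurn, staliki]
# 13. archive.listout(p='/') -> [feki, prurn, staliki]

Answer: [feki, prurn, staliki]


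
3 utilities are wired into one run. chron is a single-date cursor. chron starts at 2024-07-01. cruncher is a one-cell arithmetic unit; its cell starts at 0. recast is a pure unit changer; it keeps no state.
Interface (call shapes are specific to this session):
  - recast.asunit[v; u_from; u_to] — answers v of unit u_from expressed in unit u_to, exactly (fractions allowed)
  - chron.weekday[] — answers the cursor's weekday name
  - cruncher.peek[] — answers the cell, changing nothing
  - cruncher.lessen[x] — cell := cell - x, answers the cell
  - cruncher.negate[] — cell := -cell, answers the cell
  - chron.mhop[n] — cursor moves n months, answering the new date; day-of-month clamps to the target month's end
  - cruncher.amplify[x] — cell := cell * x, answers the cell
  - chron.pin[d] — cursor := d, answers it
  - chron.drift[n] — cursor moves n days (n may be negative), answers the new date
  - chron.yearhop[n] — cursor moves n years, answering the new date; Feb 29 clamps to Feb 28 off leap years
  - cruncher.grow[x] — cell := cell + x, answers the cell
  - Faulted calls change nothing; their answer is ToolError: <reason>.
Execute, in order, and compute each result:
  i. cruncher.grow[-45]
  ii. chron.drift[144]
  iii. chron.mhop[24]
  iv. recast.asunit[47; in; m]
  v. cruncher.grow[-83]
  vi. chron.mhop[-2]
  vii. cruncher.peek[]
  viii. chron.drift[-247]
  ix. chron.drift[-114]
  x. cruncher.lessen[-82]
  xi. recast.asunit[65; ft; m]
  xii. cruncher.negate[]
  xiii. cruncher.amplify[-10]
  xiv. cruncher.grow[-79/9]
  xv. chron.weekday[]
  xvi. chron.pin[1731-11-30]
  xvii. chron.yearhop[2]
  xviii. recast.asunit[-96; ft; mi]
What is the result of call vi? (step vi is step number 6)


! 1. cruncher.grow(x→-45) : -45
! 2. chron.drift(n→144) : 2024-11-22
! 3. chron.mhop(n→24) : 2026-11-22
! 4. recast.asunit(v→47, u_from→in, u_to→m) : 5969/5000
! 5. cruncher.grow(x→-83) : -128
! 6. chron.mhop(n→-2) : 2026-09-22
! 7. cruncher.peek() : -128
! 8. chron.drift(n→-247) : 2026-01-18
! 9. chron.drift(n→-114) : 2025-09-26
! 10. cruncher.lessen(x→-82) : -46
! 11. recast.asunit(v→65, u_from→ft, u_to→m) : 4953/250
! 12. cruncher.negate() : 46
! 13. cruncher.amplify(x→-10) : -460
! 14. cruncher.grow(x→-79/9) : -4219/9
! 15. chron.weekday() : Friday
! 16. chron.pin(d→1731-11-30) : 1731-11-30
! 17. chron.yearhop(n→2) : 1733-11-30
! 18. recast.asunit(v→-96, u_from→ft, u_to→mi) : -1/55

Answer: 2026-09-22
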